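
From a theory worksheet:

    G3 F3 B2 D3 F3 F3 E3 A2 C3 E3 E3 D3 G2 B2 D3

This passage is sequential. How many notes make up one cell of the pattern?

Try groups of 5 (3 cells in 15 notes):
G3 F3 B2 D3 F3 | F3 E3 A2 C3 E3 | E3 D3 G2 B2 D3
Each cell is the previous one down a 2nd — so the unit is 5 notes.

5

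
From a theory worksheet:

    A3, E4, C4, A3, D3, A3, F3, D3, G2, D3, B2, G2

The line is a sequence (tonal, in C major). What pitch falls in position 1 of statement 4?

Grouping in 4s, the 1st note of each cell is A3, D3, G2.
Each moves down a 5th; the next is C2.

C2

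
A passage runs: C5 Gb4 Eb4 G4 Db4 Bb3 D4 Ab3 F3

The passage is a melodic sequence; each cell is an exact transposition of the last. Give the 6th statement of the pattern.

B2 F2 D2

Taking 3-note groups, the heads are C5, G4, D4: the pattern moves down a 4th.
Continuing the starts: A3 → E3 → B2.
From B2 the exact shape gives B2 F2 D2.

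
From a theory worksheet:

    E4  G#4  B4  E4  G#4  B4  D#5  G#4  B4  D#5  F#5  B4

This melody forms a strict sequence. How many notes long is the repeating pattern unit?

4

There are 12 notes; a 4-note unit gives 3 cells:
E4 G#4 B4 E4 | G#4 B4 D#5 G#4 | B4 D#5 F#5 B4
Each cell is the previous one up a 3rd — so the unit is 4 notes.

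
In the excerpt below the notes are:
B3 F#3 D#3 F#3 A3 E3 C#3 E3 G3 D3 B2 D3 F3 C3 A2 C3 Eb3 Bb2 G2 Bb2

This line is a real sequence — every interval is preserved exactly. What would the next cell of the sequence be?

Db3 Ab2 F2 Ab2

Taking 4-note groups, the heads are B3, A3, G3, F3, Eb3: the pattern moves down a 2nd.
From Db3 the exact shape gives Db3 Ab2 F2 Ab2.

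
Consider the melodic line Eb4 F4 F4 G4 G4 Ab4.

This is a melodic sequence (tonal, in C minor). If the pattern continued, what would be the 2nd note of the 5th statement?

Grouping in 2s, the 2nd note of each cell is F4, G4, Ab4.
Extending up a 2nd: Bb4 → C5.

C5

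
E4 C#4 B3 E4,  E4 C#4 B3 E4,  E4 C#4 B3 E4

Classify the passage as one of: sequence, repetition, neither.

repetition

Each 4-note cell is identical (E4 C#4 B3 E4), restated at the same pitch.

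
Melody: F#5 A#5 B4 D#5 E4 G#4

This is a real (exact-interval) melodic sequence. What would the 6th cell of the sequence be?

G2 B2

Taking 2-note groups, the heads are F#5, B4, E4: the pattern moves down a 5th.
Continuing the starts: A3 → D3 → G2.
Statement 6 starts on G2 and keeps the same exact contour: G2 B2.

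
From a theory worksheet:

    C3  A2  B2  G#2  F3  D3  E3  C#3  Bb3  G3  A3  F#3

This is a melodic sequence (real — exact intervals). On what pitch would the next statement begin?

Eb4

The 4-note cells begin on C3, F3, Bb3 — each up a 4th from the last.
The next head, up a 4th from Bb3, is Eb4.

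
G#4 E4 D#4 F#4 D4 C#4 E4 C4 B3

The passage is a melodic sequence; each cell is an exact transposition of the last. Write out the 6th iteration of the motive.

Taking 3-note groups, the heads are G#4, F#4, E4: the pattern moves down a 2nd.
Carrying on: D4 → C4 → Bb3.
From Bb3 the exact shape gives Bb3 Gb3 F3.

Bb3 Gb3 F3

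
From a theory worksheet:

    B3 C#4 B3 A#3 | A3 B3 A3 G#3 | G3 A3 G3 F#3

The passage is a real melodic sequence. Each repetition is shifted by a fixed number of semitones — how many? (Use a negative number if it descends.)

-2

The 4-note cells begin on B3, A3, G3 — each down a 2nd from the last.
Counting half-steps from B3 to A3: -2.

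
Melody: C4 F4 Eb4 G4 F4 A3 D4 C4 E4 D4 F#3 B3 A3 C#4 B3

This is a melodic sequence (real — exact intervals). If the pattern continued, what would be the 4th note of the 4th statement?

With 5-note cells, note 4 of each statement runs G4, E4, C#4.
Each moves down a 3rd; the next is A#3.

A#3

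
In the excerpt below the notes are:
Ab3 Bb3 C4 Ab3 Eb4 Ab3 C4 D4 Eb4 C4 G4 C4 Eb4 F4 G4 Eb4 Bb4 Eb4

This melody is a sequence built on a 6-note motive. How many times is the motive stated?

3

18 notes in groups of 6 gives 18/6 = 3 statements.
Starts: Ab3, C4, Eb4 — each up a 3rd.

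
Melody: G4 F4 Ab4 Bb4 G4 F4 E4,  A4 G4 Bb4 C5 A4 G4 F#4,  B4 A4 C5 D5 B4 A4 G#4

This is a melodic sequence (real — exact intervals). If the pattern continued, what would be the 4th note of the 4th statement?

The unit is 7 notes. Position-4 pitches of the 3 shown cells: Bb4, C5, D5.
One more up a 2nd gives E5.

E5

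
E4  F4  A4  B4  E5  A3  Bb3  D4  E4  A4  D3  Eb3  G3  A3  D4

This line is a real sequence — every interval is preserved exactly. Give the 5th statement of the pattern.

Taking 5-note groups, the heads are E4, A3, D3: the pattern moves down a 5th.
Carrying on: G2 → C2.
From C2 the exact shape gives C2 Db2 F2 G2 C3.

C2 Db2 F2 G2 C3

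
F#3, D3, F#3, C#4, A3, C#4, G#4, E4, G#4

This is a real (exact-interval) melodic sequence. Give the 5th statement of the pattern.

Unit = 3 notes; the statements start on F#3, C#4, G#4, moving up a 5th each time.
Continuing the starts: D#5 → A#5.
Statement 5 starts on A#5 and keeps the same exact contour: A#5 F#5 A#5.

A#5 F#5 A#5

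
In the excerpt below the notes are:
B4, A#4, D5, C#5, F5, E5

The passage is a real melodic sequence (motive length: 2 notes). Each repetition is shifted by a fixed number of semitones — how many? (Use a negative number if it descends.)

3

With a 2-note motive the entries are B4, D5, F5, each up a 3rd from the previous.
Counting half-steps from B4 to D5: 3.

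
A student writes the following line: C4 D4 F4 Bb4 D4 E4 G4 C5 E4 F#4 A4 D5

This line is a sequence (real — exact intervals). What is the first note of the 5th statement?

The 4-note cells begin on C4, D4, E4 — each up a 2nd from the last.
Extending the heads up a 2nd: F#4 → G#4.

G#4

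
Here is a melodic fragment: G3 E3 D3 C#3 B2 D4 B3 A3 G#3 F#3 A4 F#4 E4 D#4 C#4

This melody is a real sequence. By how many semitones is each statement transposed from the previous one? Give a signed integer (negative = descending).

Unit = 5 notes; the statements start on G3, D4, A4, moving up a 5th each time.
Counting half-steps from G3 to D4: 7.

7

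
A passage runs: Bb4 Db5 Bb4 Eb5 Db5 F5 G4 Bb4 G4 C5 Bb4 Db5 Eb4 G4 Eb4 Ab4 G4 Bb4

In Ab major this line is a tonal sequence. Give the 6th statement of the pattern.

With a 6-note motive the entries are Bb4, G4, Eb4, each down a 3rd from the previous.
Extending down a 3rd: C4 → Ab3 → F3.
Statement 6 starts on F3 and keeps the same diatonic contour: F3 Ab3 F3 Bb3 Ab3 C4.

F3 Ab3 F3 Bb3 Ab3 C4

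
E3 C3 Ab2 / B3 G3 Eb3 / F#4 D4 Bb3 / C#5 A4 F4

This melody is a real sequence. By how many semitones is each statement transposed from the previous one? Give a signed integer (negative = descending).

7

With a 3-note motive the entries are E3, B3, F#4, C#5, each up a 5th from the previous.
E3 to B3 spans +7 semitones.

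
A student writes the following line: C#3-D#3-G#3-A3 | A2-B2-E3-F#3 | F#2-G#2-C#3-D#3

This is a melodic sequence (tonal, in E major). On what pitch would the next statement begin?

Unit = 4 notes; the statements start on C#3, A2, F#2, moving down a 3rd each time.
One more step down a 3rd gives D#2.

D#2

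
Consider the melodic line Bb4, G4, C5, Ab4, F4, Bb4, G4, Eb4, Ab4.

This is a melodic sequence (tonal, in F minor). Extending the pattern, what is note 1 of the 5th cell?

Eb4

With 3-note cells, note 1 of each statement runs Bb4, Ab4, G4.
Carrying that down a 2nd forward: F4 → Eb4.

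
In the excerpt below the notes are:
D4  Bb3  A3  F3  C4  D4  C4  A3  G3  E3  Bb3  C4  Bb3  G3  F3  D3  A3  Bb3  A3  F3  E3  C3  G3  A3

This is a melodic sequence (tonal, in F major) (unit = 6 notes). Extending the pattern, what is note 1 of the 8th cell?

D3

Grouping in 6s, the 1st note of each cell is D4, C4, Bb3, A3.
Carrying that down a 2nd forward: G3 → F3 → E3 → D3.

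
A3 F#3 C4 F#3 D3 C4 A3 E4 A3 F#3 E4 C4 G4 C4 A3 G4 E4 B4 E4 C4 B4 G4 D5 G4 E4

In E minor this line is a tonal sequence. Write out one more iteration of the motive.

D5 B4 F#5 B4 G4

Unit = 5 notes; the statements start on A3, C4, E4, G4, B4, moving up a 3rd each time.
From D5 the diatonic shape gives D5 B4 F#5 B4 G4.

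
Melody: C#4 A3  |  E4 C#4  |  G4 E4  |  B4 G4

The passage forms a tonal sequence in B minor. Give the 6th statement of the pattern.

F#5 D5

Taking 2-note groups, the heads are C#4, E4, G4, B4: the pattern moves up a 3rd.
Extending up a 3rd: D5 → F#5.
So cell 6 is F#5 D5.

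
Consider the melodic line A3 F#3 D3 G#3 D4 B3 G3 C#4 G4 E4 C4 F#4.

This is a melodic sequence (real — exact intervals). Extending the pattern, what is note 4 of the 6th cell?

With 4-note cells, note 4 of each statement runs G#3, C#4, F#4.
Each moves up a 4th. Continuing: B4 → E5 → A5.

A5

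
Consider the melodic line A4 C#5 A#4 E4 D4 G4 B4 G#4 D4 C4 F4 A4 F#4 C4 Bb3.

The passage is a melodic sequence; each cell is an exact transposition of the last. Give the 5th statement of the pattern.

The 5-note cells begin on A4, G4, F4 — each down a 2nd from the last.
Extending down a 2nd: Eb4 → Db4.
So cell 5 is Db4 F4 D4 Ab3 Gb3.

Db4 F4 D4 Ab3 Gb3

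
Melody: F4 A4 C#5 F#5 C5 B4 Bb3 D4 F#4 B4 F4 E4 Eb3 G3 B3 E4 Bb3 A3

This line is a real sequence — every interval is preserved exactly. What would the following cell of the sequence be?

Ab2 C3 E3 A3 Eb3 D3

Taking 6-note groups, the heads are F4, Bb3, Eb3: the pattern moves down a 5th.
From Ab2 the exact shape gives Ab2 C3 E3 A3 Eb3 D3.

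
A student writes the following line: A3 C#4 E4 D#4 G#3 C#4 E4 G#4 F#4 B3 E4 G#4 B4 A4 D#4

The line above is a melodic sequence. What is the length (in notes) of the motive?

15 notes total. Splitting into 3 groups of 5:
A3 C#4 E4 D#4 G#3 | C#4 E4 G#4 F#4 B3 | E4 G#4 B4 A4 D#4
Each cell is the previous one up a 3rd — so the unit is 5 notes.

5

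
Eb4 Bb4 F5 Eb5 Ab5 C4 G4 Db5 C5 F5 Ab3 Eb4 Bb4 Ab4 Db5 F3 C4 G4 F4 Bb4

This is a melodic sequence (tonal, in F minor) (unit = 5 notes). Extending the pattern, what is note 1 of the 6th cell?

The unit is 5 notes. Position-1 pitches of the 4 shown cells: Eb4, C4, Ab3, F3.
Each moves down a 3rd. Continuing: Db3 → Bb2.

Bb2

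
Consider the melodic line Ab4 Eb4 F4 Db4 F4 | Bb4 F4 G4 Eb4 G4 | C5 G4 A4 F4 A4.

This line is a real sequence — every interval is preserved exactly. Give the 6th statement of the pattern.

With a 5-note motive the entries are Ab4, Bb4, C5, each up a 2nd from the previous.
Continuing the starts: D5 → E5 → F#5.
From F#5 the exact shape gives F#5 C#5 D#5 B4 D#5.

F#5 C#5 D#5 B4 D#5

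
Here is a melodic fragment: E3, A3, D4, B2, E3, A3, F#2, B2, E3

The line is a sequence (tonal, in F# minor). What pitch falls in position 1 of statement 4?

C#2

Grouping in 3s, the 1st note of each cell is E3, B2, F#2.
From F#2, down a 4th gives C#2.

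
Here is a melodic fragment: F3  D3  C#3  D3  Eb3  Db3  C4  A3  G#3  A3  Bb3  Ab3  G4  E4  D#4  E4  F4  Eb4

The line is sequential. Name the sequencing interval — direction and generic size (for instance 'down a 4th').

Taking 6-note groups, the heads are F3, C4, G4: the pattern moves up a 5th.
F3 to C4 is up a 5th.

up a 5th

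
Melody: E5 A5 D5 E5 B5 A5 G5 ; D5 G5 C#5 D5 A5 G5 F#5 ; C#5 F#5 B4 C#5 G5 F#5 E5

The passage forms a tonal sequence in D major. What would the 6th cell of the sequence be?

The 7-note cells begin on E5, D5, C#5 — each down a 2nd from the last.
Extending down a 2nd: B4 → A4 → G4.
So cell 6 is G4 C#5 F#4 G4 D5 C#5 B4.

G4 C#5 F#4 G4 D5 C#5 B4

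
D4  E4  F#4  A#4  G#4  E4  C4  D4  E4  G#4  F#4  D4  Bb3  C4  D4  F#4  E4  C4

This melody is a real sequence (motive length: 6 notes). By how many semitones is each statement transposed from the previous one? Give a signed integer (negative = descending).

-2

With a 6-note motive the entries are D4, C4, Bb3, each down a 2nd from the previous.
D4 to C4 spans -2 semitones.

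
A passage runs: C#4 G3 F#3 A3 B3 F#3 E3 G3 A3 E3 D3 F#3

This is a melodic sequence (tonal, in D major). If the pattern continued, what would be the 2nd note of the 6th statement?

B2

The unit is 4 notes. Position-2 pitches of the 3 shown cells: G3, F#3, E3.
Each moves down a 2nd. Continuing: D3 → C#3 → B2.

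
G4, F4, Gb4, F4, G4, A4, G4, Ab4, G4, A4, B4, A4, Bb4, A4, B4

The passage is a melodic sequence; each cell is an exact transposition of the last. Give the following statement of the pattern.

C#5 B4 C5 B4 C#5

With a 5-note motive the entries are G4, A4, B4, each up a 2nd from the previous.
So cell 4 is C#5 B4 C5 B4 C#5.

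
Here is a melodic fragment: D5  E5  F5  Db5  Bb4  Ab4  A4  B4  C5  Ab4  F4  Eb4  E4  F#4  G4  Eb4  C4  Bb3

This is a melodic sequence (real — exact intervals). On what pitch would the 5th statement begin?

Taking 6-note groups, the heads are D5, A4, E4: the pattern moves down a 4th.
Continuing: B3 → F#3. Statement 5 starts on F#3.

F#3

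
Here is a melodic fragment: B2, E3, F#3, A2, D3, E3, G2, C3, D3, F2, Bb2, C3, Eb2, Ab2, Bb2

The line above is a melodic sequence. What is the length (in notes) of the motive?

3

There are 15 notes; a 3-note unit gives 5 cells:
B2 E3 F#3 | A2 D3 E3 | G2 C3 D3 | F2 Bb2 C3 | Eb2 Ab2 Bb2
Each cell is the previous one down a 2nd — so the unit is 3 notes.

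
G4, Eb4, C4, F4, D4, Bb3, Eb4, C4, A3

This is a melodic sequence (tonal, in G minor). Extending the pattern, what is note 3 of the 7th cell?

D3

With 3-note cells, note 3 of each statement runs C4, Bb3, A3.
Extending down a 2nd: G3 → F3 → Eb3 → D3.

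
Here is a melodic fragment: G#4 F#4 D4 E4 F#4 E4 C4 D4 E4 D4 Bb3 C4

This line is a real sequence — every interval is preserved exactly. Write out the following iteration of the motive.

Unit = 4 notes; the statements start on G#4, F#4, E4, moving down a 2nd each time.
From D4 the exact shape gives D4 C4 Ab3 Bb3.

D4 C4 Ab3 Bb3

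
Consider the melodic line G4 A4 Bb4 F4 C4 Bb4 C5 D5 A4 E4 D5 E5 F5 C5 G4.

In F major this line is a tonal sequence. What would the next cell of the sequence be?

Unit = 5 notes; the statements start on G4, Bb4, D5, moving up a 3rd each time.
Statement 4 starts on F5 and keeps the same diatonic contour: F5 G5 A5 E5 Bb4.

F5 G5 A5 E5 Bb4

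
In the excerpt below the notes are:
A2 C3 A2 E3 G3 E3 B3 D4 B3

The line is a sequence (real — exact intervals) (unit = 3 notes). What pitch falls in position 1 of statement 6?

G#5

With 3-note cells, note 1 of each statement runs A2, E3, B3.
Extending up a 5th: F#4 → C#5 → G#5.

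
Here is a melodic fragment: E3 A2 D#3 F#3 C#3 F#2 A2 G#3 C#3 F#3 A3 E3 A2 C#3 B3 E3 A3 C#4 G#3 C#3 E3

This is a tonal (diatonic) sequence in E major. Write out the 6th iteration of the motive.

The 7-note cells begin on E3, G#3, B3 — each up a 3rd from the last.
Continuing the starts: D#4 → F#4 → A4.
From A4 the diatonic shape gives A4 D#4 G#4 B4 F#4 B3 D#4.

A4 D#4 G#4 B4 F#4 B3 D#4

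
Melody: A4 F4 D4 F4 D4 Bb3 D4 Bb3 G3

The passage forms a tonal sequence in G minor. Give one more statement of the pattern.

With a 3-note motive the entries are A4, F4, D4, each down a 3rd from the previous.
From Bb3 the diatonic shape gives Bb3 G3 Eb3.

Bb3 G3 Eb3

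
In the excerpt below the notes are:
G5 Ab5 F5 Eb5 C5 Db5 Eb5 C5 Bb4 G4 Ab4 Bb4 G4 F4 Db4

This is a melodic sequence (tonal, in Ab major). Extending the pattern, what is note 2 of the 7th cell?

With 5-note cells, note 2 of each statement runs Ab5, Eb5, Bb4.
Each moves down a 4th. Continuing: F4 → C4 → G3 → Db3.

Db3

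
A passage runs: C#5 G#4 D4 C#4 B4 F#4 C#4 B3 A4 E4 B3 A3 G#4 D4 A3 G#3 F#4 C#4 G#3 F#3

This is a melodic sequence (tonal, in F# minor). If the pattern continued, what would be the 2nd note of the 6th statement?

With 4-note cells, note 2 of each statement runs G#4, F#4, E4, D4, C#4.
Each moves down a 2nd; the next is B3.

B3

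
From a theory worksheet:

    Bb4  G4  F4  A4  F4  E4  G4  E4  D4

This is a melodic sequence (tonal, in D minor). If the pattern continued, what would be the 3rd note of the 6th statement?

A3

With 3-note cells, note 3 of each statement runs F4, E4, D4.
Each moves down a 2nd. Continuing: C4 → Bb3 → A3.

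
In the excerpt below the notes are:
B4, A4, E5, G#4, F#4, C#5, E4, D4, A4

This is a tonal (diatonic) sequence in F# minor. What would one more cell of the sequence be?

Taking 3-note groups, the heads are B4, G#4, E4: the pattern moves down a 3rd.
From C#4 the diatonic shape gives C#4 B3 F#4.

C#4 B3 F#4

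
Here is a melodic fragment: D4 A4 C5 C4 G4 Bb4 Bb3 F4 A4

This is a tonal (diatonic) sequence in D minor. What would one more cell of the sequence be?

A3 E4 G4

Unit = 3 notes; the statements start on D4, C4, Bb3, moving down a 2nd each time.
Statement 4 starts on A3 and keeps the same diatonic contour: A3 E4 G4.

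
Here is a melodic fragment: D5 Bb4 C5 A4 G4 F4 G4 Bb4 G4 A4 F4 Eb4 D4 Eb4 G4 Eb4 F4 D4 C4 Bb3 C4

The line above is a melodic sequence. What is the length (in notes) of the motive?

21 notes total. Splitting into 3 groups of 7:
D5 Bb4 C5 A4 G4 F4 G4 | Bb4 G4 A4 F4 Eb4 D4 Eb4 | G4 Eb4 F4 D4 C4 Bb3 C4
Each cell is the previous one down a 3rd — so the unit is 7 notes.

7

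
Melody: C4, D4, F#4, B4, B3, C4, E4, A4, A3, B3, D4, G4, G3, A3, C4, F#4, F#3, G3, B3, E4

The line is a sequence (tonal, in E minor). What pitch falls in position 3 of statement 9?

E3

Grouping in 4s, the 3rd note of each cell is F#4, E4, D4, C4, B3.
Extending down a 2nd: A3 → G3 → F#3 → E3.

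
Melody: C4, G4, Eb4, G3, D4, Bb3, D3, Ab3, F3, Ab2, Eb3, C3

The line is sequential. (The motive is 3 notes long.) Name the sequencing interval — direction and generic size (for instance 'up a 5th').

With a 3-note motive the entries are C4, G3, D3, Ab2, each down a 4th from the previous.
From C4 to G3: down a 4th.

down a 4th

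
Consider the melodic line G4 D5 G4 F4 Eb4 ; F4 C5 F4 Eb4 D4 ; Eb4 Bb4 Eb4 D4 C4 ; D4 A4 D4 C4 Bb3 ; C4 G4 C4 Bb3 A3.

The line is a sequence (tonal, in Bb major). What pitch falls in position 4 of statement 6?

A3

Grouping in 5s, the 4th note of each cell is F4, Eb4, D4, C4, Bb3.
From Bb3, down a 2nd gives A3.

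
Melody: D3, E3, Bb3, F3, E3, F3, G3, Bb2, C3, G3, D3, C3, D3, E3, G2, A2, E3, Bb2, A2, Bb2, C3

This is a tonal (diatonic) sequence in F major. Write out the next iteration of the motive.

Unit = 7 notes; the statements start on D3, Bb2, G2, moving down a 3rd each time.
From E2 the diatonic shape gives E2 F2 C3 G2 F2 G2 A2.

E2 F2 C3 G2 F2 G2 A2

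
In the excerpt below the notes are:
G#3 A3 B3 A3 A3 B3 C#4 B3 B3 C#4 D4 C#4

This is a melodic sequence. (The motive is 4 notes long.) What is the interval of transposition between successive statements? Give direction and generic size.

up a 2nd

The 4-note cells begin on G#3, A3, B3 — each up a 2nd from the last.
G#3 to A3 is up a 2nd.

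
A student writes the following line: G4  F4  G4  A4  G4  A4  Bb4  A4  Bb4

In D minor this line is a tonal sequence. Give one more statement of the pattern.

C5 Bb4 C5

Unit = 3 notes; the statements start on G4, A4, Bb4, moving up a 2nd each time.
From C5 the diatonic shape gives C5 Bb4 C5.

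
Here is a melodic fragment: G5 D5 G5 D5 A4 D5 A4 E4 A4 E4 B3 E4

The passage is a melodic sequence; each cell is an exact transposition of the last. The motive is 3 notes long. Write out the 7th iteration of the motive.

The 3-note cells begin on G5, D5, A4, E4 — each down a 4th from the last.
Continuing the starts: B3 → F#3 → C#3.
Statement 7 starts on C#3 and keeps the same exact contour: C#3 G#2 C#3.

C#3 G#2 C#3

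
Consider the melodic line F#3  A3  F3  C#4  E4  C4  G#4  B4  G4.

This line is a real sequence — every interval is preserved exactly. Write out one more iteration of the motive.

D#5 F#5 D5

Unit = 3 notes; the statements start on F#3, C#4, G#4, moving up a 5th each time.
Statement 4 starts on D#5 and keeps the same exact contour: D#5 F#5 D5.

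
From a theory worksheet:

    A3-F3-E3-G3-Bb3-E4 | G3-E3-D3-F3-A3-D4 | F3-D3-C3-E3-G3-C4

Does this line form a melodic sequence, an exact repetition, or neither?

Each 6-note cell is the previous one transposed down a 2nd.

sequence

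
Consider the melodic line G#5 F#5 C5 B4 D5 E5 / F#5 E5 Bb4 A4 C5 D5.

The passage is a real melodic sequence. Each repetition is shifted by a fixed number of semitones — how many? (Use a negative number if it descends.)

-2

Unit = 6 notes; the statements start on G#5, F#5, moving down a 2nd each time.
G#5 to F#5 spans -2 semitones.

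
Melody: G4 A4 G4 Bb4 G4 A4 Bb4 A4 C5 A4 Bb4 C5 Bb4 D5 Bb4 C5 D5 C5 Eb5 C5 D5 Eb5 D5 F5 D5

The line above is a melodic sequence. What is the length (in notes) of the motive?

Try groups of 5 (5 cells in 25 notes):
G4 A4 G4 Bb4 G4 | A4 Bb4 A4 C5 A4 | Bb4 C5 Bb4 D5 Bb4 | C5 D5 C5 Eb5 C5 | D5 Eb5 D5 F5 D5
Each cell is the previous one up a 2nd — so the unit is 5 notes.

5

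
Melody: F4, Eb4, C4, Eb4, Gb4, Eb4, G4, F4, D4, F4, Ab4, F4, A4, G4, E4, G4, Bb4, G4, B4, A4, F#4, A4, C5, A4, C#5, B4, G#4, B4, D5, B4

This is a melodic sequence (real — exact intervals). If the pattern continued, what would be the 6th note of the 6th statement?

C#5

The unit is 6 notes. Position-6 pitches of the 5 shown cells: Eb4, F4, G4, A4, B4.
From B4, up a 2nd gives C#5.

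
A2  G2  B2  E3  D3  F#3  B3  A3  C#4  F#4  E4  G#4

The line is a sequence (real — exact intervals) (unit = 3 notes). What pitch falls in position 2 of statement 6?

F#5

With 3-note cells, note 2 of each statement runs G2, D3, A3, E4.
Each moves up a 5th. Continuing: B4 → F#5.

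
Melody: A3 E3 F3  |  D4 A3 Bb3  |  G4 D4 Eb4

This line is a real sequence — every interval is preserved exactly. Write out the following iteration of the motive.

C5 G4 Ab4

The 3-note cells begin on A3, D4, G4 — each up a 4th from the last.
So cell 4 is C5 G4 Ab4.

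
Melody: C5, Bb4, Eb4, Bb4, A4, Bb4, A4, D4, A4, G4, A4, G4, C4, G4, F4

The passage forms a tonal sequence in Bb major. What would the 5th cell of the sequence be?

With a 5-note motive the entries are C5, Bb4, A4, each down a 2nd from the previous.
Extending down a 2nd: G4 → F4.
From F4 the diatonic shape gives F4 Eb4 A3 Eb4 D4.

F4 Eb4 A3 Eb4 D4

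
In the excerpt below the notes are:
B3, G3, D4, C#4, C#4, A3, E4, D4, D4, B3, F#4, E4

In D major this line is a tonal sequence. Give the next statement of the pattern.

Taking 4-note groups, the heads are B3, C#4, D4: the pattern moves up a 2nd.
Statement 4 starts on E4 and keeps the same diatonic contour: E4 C#4 G4 F#4.

E4 C#4 G4 F#4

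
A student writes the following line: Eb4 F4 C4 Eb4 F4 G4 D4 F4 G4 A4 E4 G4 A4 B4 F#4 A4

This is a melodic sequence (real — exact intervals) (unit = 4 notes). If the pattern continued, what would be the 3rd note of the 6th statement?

Grouping in 4s, the 3rd note of each cell is C4, D4, E4, F#4.
Carrying that up a 2nd forward: G#4 → A#4.

A#4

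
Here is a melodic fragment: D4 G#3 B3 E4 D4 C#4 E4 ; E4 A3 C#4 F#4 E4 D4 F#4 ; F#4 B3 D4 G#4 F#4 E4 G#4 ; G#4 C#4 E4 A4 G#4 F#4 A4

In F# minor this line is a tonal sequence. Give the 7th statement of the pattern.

C#5 F#4 A4 D5 C#5 B4 D5

With a 7-note motive the entries are D4, E4, F#4, G#4, each up a 2nd from the previous.
Continuing the starts: A4 → B4 → C#5.
So cell 7 is C#5 F#4 A4 D5 C#5 B4 D5.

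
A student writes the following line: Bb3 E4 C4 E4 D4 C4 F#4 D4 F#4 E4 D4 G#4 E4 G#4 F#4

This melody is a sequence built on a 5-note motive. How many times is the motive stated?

3

15 notes in groups of 5 gives 15/5 = 3 statements.
Starts: Bb3, C4, D4 — each up a 2nd.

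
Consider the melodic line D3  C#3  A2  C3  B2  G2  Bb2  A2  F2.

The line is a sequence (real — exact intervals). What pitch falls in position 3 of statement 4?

With 3-note cells, note 3 of each statement runs A2, G2, F2.
One more down a 2nd gives Eb2.

Eb2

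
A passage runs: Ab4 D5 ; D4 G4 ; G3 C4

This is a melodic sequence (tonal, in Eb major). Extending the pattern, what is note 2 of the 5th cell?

Bb2

Grouping in 2s, the 2nd note of each cell is D5, G4, C4.
Carrying that down a 5th forward: F3 → Bb2.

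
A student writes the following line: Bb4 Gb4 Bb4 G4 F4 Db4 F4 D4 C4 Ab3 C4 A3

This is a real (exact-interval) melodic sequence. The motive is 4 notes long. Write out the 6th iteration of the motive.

A2 F2 A2 F#2

Taking 4-note groups, the heads are Bb4, F4, C4: the pattern moves down a 4th.
Carrying on: G3 → D3 → A2.
Statement 6 starts on A2 and keeps the same exact contour: A2 F2 A2 F#2.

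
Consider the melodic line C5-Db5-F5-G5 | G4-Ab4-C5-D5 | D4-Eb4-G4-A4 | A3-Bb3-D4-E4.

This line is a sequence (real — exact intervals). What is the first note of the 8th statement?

The 4-note cells begin on C5, G4, D4, A3 — each down a 4th from the last.
Continuing: E3 → B2 → F#2 → C#2. Statement 8 starts on C#2.

C#2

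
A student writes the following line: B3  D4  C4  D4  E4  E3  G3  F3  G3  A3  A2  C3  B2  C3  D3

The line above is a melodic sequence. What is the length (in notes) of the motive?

There are 15 notes; a 5-note unit gives 3 cells:
B3 D4 C4 D4 E4 | E3 G3 F3 G3 A3 | A2 C3 B2 C3 D3
That's a consistent down a 5th shift per cell, and no other grouping gives one.

5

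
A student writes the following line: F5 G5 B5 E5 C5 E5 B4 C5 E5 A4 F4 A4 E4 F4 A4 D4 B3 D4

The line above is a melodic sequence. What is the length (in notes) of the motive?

6

18 notes total. Splitting into 3 groups of 6:
F5 G5 B5 E5 C5 E5 | B4 C5 E5 A4 F4 A4 | E4 F4 A4 D4 B3 D4
Every group is a transposition down a 5th of the one before; no shorter unit works.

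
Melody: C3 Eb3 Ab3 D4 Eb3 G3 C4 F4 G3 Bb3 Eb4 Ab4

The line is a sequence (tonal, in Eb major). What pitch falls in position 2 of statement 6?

Ab4

The unit is 4 notes. Position-2 pitches of the 3 shown cells: Eb3, G3, Bb3.
Extending up a 3rd: D4 → F4 → Ab4.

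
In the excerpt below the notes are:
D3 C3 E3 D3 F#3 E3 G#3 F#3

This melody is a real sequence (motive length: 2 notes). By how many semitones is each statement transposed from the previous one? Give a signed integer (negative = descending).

Taking 2-note groups, the heads are D3, E3, F#3, G#3: the pattern moves up a 2nd.
D3 to E3 spans +2 semitones.

2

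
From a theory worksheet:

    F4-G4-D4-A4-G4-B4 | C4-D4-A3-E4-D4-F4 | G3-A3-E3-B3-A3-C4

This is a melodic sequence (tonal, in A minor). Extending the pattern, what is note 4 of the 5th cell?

C3

The unit is 6 notes. Position-4 pitches of the 3 shown cells: A4, E4, B3.
Extending down a 4th: F3 → C3.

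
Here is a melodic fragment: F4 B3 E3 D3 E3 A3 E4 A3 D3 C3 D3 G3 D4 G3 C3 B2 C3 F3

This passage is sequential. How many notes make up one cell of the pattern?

6

18 notes total. Splitting into 3 groups of 6:
F4 B3 E3 D3 E3 A3 | E4 A3 D3 C3 D3 G3 | D4 G3 C3 B2 C3 F3
That's a consistent down a 2nd shift per cell, and no other grouping gives one.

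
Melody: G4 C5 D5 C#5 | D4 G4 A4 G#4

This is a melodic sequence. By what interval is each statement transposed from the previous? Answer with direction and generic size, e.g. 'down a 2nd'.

down a 4th

Taking 4-note groups, the heads are G4, D4: the pattern moves down a 4th.
From G4 to D4: down a 4th.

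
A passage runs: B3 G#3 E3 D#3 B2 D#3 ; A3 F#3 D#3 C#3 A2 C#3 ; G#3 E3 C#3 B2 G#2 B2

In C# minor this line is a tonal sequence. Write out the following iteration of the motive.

Unit = 6 notes; the statements start on B3, A3, G#3, moving down a 2nd each time.
Statement 4 starts on F#3 and keeps the same diatonic contour: F#3 D#3 B2 A2 F#2 A2.

F#3 D#3 B2 A2 F#2 A2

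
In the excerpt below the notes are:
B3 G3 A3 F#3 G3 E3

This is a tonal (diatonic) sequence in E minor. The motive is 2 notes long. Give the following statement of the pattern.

F#3 D3

Unit = 2 notes; the statements start on B3, A3, G3, moving down a 2nd each time.
Statement 4 starts on F#3 and keeps the same diatonic contour: F#3 D3.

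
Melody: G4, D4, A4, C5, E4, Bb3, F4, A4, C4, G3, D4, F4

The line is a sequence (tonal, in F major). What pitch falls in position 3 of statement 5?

G3

The unit is 4 notes. Position-3 pitches of the 3 shown cells: A4, F4, D4.
Extending down a 3rd: Bb3 → G3.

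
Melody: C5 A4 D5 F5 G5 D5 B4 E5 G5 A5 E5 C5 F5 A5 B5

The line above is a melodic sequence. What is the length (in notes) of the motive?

There are 15 notes; a 5-note unit gives 3 cells:
C5 A4 D5 F5 G5 | D5 B4 E5 G5 A5 | E5 C5 F5 A5 B5
Each cell is the previous one up a 2nd — so the unit is 5 notes.

5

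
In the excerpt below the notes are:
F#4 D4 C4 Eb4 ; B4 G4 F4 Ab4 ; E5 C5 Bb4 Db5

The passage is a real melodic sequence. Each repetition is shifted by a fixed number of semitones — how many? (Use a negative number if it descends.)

With a 4-note motive the entries are F#4, B4, E5, each up a 4th from the previous.
F#4→B4 is 71 − 66 = 5 semitones.

5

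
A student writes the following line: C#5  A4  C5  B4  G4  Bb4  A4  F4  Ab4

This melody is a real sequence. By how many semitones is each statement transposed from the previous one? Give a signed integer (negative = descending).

-2

Unit = 3 notes; the statements start on C#5, B4, A4, moving down a 2nd each time.
C#5 to B4 spans -2 semitones.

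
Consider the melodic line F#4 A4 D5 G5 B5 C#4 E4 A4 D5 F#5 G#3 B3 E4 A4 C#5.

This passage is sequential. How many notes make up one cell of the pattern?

Try groups of 5 (3 cells in 15 notes):
F#4 A4 D5 G5 B5 | C#4 E4 A4 D5 F#5 | G#3 B3 E4 A4 C#5
Each cell is the previous one down a 4th — so the unit is 5 notes.

5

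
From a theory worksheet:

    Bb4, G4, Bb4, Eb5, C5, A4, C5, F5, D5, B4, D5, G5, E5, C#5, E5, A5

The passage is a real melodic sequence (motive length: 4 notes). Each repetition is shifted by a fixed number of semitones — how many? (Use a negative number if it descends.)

2

The 4-note cells begin on Bb4, C5, D5, E5 — each up a 2nd from the last.
Counting half-steps from Bb4 to C5: 2.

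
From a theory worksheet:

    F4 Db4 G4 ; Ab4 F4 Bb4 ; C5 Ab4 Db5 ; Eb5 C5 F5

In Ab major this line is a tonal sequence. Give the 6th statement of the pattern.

The 3-note cells begin on F4, Ab4, C5, Eb5 — each up a 3rd from the last.
Continuing the starts: G5 → Bb5.
Statement 6 starts on Bb5 and keeps the same diatonic contour: Bb5 G5 C6.

Bb5 G5 C6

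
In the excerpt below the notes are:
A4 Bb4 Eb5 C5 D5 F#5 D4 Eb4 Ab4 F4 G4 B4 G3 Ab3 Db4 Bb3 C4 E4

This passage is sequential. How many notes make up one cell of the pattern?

6

18 notes total. Splitting into 3 groups of 6:
A4 Bb4 Eb5 C5 D5 F#5 | D4 Eb4 Ab4 F4 G4 B4 | G3 Ab3 Db4 Bb3 C4 E4
Each cell is the previous one down a 5th — so the unit is 6 notes.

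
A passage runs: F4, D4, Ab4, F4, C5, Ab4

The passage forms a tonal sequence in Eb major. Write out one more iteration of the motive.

Taking 2-note groups, the heads are F4, Ab4, C5: the pattern moves up a 3rd.
Statement 4 starts on Eb5 and keeps the same diatonic contour: Eb5 C5.

Eb5 C5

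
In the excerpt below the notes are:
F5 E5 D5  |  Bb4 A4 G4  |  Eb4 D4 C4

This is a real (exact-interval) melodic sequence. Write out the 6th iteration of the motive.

Gb2 F2 Eb2

Unit = 3 notes; the statements start on F5, Bb4, Eb4, moving down a 5th each time.
Carrying on: Ab3 → Db3 → Gb2.
From Gb2 the exact shape gives Gb2 F2 Eb2.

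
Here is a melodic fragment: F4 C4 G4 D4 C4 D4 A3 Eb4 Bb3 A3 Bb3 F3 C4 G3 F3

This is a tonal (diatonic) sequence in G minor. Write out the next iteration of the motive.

With a 5-note motive the entries are F4, D4, Bb3, each down a 3rd from the previous.
From G3 the diatonic shape gives G3 D3 A3 Eb3 D3.

G3 D3 A3 Eb3 D3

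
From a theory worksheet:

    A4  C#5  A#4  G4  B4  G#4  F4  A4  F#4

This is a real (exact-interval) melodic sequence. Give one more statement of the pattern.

Eb4 G4 E4

Unit = 3 notes; the statements start on A4, G4, F4, moving down a 2nd each time.
So cell 4 is Eb4 G4 E4.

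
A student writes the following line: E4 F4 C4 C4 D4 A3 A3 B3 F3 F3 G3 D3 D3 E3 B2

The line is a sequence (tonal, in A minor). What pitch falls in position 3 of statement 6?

G2

The unit is 3 notes. Position-3 pitches of the 5 shown cells: C4, A3, F3, D3, B2.
One more down a 3rd gives G2.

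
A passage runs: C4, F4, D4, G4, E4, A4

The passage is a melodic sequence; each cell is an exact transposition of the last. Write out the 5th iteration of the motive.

With a 2-note motive the entries are C4, D4, E4, each up a 2nd from the previous.
Carrying on: F#4 → G#4.
So cell 5 is G#4 C#5.

G#4 C#5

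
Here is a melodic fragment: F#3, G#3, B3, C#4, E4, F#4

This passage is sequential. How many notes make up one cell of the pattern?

6 notes total. Splitting into 3 groups of 2:
F#3 G#3 | B3 C#4 | E4 F#4
Every group is a transposition up a 4th of the one before; no shorter unit works.

2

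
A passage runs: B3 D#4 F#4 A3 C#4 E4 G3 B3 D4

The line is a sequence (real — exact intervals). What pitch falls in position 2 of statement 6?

F3

Grouping in 3s, the 2nd note of each cell is D#4, C#4, B3.
Carrying that down a 2nd forward: A3 → G3 → F3.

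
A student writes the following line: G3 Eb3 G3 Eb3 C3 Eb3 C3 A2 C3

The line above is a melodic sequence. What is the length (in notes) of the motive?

3

9 notes total. Splitting into 3 groups of 3:
G3 Eb3 G3 | Eb3 C3 Eb3 | C3 A2 C3
Each cell is the previous one down a 3rd — so the unit is 3 notes.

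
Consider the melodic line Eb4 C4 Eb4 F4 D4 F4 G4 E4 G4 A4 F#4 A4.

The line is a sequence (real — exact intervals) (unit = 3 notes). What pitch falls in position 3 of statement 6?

C#5

With 3-note cells, note 3 of each statement runs Eb4, F4, G4, A4.
Extending up a 2nd: B4 → C#5.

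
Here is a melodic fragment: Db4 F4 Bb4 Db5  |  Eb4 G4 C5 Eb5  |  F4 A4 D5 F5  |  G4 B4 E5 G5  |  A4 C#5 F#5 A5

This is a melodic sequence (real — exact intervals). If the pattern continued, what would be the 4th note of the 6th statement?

B5

Grouping in 4s, the 4th note of each cell is Db5, Eb5, F5, G5, A5.
From A5, up a 2nd gives B5.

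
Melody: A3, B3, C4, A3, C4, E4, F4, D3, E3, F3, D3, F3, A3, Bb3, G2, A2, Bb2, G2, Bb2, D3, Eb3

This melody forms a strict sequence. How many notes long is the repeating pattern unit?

21 notes total. Splitting into 3 groups of 7:
A3 B3 C4 A3 C4 E4 F4 | D3 E3 F3 D3 F3 A3 Bb3 | G2 A2 Bb2 G2 Bb2 D3 Eb3
Every group is a transposition down a 5th of the one before; no shorter unit works.

7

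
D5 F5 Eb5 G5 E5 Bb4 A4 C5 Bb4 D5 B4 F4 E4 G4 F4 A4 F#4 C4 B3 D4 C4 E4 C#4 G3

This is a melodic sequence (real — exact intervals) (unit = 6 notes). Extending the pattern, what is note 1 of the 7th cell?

With 6-note cells, note 1 of each statement runs D5, A4, E4, B3.
Carrying that down a 4th forward: F#3 → C#3 → G#2.

G#2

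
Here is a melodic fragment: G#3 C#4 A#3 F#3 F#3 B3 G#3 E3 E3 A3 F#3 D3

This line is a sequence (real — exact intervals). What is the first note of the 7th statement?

Unit = 4 notes; the statements start on G#3, F#3, E3, moving down a 2nd each time.
Continuing: D3 → C3 → Bb2 → Ab2. Statement 7 starts on Ab2.

Ab2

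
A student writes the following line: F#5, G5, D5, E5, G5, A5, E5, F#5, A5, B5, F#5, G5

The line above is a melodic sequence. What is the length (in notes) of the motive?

Try groups of 4 (3 cells in 12 notes):
F#5 G5 D5 E5 | G5 A5 E5 F#5 | A5 B5 F#5 G5
That's a consistent up a 2nd shift per cell, and no other grouping gives one.

4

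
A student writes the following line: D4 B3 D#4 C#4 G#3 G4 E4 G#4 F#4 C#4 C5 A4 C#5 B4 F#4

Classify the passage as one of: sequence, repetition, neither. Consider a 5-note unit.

sequence

Each 5-note cell is the previous one transposed up a 4th.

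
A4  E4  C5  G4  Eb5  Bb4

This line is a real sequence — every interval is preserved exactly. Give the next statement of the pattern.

The 2-note cells begin on A4, C5, Eb5 — each up a 3rd from the last.
From Gb5 the exact shape gives Gb5 Db5.

Gb5 Db5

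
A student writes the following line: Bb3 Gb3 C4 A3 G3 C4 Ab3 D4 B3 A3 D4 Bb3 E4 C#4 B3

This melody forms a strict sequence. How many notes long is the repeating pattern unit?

There are 15 notes; a 5-note unit gives 3 cells:
Bb3 Gb3 C4 A3 G3 | C4 Ab3 D4 B3 A3 | D4 Bb3 E4 C#4 B3
Each cell is the previous one up a 2nd — so the unit is 5 notes.

5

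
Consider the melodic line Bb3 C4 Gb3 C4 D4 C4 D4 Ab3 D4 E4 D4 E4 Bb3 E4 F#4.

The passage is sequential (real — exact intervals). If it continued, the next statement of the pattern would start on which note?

Unit = 5 notes; the statements start on Bb3, C4, D4, moving up a 2nd each time.
The next head, up a 2nd from D4, is E4.

E4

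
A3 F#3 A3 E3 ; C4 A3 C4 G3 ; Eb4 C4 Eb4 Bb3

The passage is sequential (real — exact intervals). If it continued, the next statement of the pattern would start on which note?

Gb4

Taking 4-note groups, the heads are A3, C4, Eb4: the pattern moves up a 3rd.
One more step up a 3rd gives Gb4.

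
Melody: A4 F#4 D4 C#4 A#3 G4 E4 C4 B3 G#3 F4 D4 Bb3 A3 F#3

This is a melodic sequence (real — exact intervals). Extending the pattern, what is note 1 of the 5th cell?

Db4

With 5-note cells, note 1 of each statement runs A4, G4, F4.
Each moves down a 2nd. Continuing: Eb4 → Db4.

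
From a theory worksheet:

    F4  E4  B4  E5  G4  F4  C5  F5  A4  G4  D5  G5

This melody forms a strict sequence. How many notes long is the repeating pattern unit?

Try groups of 4 (3 cells in 12 notes):
F4 E4 B4 E5 | G4 F4 C5 F5 | A4 G4 D5 G5
That's a consistent up a 2nd shift per cell, and no other grouping gives one.

4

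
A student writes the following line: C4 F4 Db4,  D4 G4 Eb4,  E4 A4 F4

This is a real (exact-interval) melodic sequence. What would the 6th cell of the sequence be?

A#4 D#5 B4

The 3-note cells begin on C4, D4, E4 — each up a 2nd from the last.
Extending up a 2nd: F#4 → G#4 → A#4.
Statement 6 starts on A#4 and keeps the same exact contour: A#4 D#5 B4.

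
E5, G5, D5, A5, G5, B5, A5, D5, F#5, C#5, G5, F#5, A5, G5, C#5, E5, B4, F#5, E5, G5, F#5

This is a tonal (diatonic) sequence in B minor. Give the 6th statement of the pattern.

With a 7-note motive the entries are E5, D5, C#5, each down a 2nd from the previous.
Continuing the starts: B4 → A4 → G4.
From G4 the diatonic shape gives G4 B4 F#4 C#5 B4 D5 C#5.

G4 B4 F#4 C#5 B4 D5 C#5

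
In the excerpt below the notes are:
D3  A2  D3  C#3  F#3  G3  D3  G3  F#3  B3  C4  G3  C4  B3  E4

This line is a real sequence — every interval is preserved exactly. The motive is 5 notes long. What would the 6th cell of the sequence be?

With a 5-note motive the entries are D3, G3, C4, each up a 4th from the previous.
Continuing the starts: F4 → Bb4 → Eb5.
So cell 6 is Eb5 Bb4 Eb5 D5 G5.

Eb5 Bb4 Eb5 D5 G5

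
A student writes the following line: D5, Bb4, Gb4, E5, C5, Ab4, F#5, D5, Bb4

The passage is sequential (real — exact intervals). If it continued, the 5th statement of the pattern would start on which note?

Taking 3-note groups, the heads are D5, E5, F#5: the pattern moves up a 2nd.
Continuing: G#5 → A#5. Statement 5 starts on A#5.

A#5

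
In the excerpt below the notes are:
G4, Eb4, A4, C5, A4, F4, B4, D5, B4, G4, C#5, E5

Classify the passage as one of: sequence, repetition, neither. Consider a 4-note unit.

sequence

Each 4-note cell is the previous one transposed up a 2nd.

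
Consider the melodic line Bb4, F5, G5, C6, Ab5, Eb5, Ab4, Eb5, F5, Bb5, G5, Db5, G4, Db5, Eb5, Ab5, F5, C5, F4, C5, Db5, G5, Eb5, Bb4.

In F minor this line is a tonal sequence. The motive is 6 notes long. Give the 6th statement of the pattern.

Db4 Ab4 Bb4 Eb5 C5 G4

Taking 6-note groups, the heads are Bb4, Ab4, G4, F4: the pattern moves down a 2nd.
Extending down a 2nd: Eb4 → Db4.
From Db4 the diatonic shape gives Db4 Ab4 Bb4 Eb5 C5 G4.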